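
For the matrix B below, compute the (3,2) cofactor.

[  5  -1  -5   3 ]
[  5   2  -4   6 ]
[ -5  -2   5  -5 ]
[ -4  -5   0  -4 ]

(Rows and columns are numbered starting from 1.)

-52

Delete row 3 and column 2; the remaining 3×3 submatrix is [5 -5 3; 5 -4 6; -4 0 -4].
Its determinant is 52.
The cofactor carries sign (−1)^(3+2) = −1, so C_{3,2} = −(52) = -52.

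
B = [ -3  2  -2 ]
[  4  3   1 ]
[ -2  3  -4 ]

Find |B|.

Expand along column 1:
  + (-3) · |3 1; 3 -4| = (-3)·(-12 − 3) = 45
  − 4 · |2 -2; 3 -4| = −4·(-8 − (-6)) = 8
  + (-2) · |2 -2; 3 1| = (-2)·(2 − (-6)) = -16
Sum: (45) + (8) + (-16) = 37

det(B) = 37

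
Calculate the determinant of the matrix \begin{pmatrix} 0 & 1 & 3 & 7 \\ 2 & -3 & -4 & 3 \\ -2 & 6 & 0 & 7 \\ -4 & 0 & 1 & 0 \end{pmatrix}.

Expand along row 4 (it has 2 zeros):
  − (-4) · M_41   where M_41 = det([1 3 7; -3 -4 3; 6 0 7]) = 257
  − (1) · M_43   where M_43 = det([0 1 7; 2 -3 3; -2 6 7]) = 22
det = (-1)·(-4)·(257) + (-1)·(1)·(22) = 1006

The determinant is 1006.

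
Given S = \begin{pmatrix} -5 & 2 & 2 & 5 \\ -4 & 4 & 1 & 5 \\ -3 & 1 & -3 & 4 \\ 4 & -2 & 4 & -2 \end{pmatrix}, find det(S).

|S| = 182

Expand along row 1:
  + (-5) · M_11   where M_11 = det([4 1 5; 1 -3 4; -2 4 -2]) = -56
  − (2) · M_12   where M_12 = det([-4 1 5; -3 -3 4; 4 4 -2]) = 50
  + (2) · M_13   where M_13 = det([-4 4 5; -3 1 4; 4 -2 -2]) = 26
  − (5) · M_14   where M_14 = det([-4 4 1; -3 1 -3; 4 -2 4]) = 10
det = (+1)·(-5)·(-56) + (-1)·(2)·(50) + (+1)·(2)·(26) + (-1)·(5)·(10) = 182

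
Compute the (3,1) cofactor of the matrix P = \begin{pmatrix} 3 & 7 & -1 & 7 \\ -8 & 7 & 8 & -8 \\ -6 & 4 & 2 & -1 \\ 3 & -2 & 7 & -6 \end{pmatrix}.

The cofactor is 453.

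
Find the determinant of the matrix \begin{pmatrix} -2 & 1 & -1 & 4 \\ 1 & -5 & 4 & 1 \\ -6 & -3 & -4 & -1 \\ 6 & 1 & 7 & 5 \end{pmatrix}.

Expand along row 1:
  + (-2) · M_11   where M_11 = det([-5 4 1; -3 -4 -1; 1 7 5]) = 104
  − (1) · M_12   where M_12 = det([1 4 1; -6 -4 -1; 6 7 5]) = 65
  + (-1) · M_13   where M_13 = det([1 -5 1; -6 -3 -1; 6 1 5]) = -122
  − (4) · M_14   where M_14 = det([1 -5 4; -6 -3 -4; 6 1 7]) = -59
det = (+1)·(-2)·(104) + (-1)·(1)·(65) + (+1)·(-1)·(-122) + (-1)·(4)·(-59) = 85

85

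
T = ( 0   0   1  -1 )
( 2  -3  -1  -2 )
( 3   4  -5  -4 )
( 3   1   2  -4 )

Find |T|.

Expand along row 1 (it has 2 zeros):
  + (1) · M_13   where M_13 = det([2 -3 -2; 3 4 -4; 3 1 -4]) = -6
  − (-1) · M_14   where M_14 = det([2 -3 -1; 3 4 -5; 3 1 2]) = 98
det = (+1)·(1)·(-6) + (-1)·(-1)·(98) = 92

|T| = 92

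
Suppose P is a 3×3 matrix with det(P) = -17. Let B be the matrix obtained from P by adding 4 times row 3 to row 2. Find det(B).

Adding a multiple of one row to another leaves the determinant unchanged.
det(B) = (1)·(-17) = -17

-17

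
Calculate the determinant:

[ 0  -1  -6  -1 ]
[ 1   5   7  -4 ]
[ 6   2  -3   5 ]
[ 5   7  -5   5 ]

Expand along row 1 (it has 1 zero):
  − (-1) · M_12   where M_12 = det([1 7 -4; 6 -3 5; 5 -5 5]) = 35
  + (-6) · M_13   where M_13 = det([1 5 -4; 6 2 5; 5 7 5]) = -178
  − (-1) · M_14   where M_14 = det([1 5 7; 6 2 -3; 5 7 -5]) = 310
det = (-1)·(-1)·(35) + (+1)·(-6)·(-178) + (-1)·(-1)·(310) = 1413

1413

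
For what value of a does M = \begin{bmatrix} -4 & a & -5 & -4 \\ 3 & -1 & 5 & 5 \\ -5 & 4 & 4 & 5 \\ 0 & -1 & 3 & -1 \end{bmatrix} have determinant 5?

Expanding along the column containing a, det(M) is linear in a: det(M) = (157)·a + (-309).
Set (157)·a + (-309) = 5  ⇒  (157)·a = 314  ⇒  a = 2.

a = 2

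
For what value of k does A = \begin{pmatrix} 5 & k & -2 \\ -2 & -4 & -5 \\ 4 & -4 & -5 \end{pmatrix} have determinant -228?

Expanding along the row containing k, det(A) is linear in k: det(A) = (-30)·k + (-48).
Set (-30)·k + (-48) = -228  ⇒  (-30)·k = -180  ⇒  k = 6.

k = 6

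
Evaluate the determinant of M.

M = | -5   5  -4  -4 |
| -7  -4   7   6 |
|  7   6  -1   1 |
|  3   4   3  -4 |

-3870

Expand along row 1:
  + (-5) · M_11   where M_11 = det([-4 7 6; 6 -1 1; 4 3 -4]) = 324
  − (5) · M_12   where M_12 = det([-7 7 6; 7 -1 1; 3 3 -4]) = 354
  + (-4) · M_13   where M_13 = det([-7 -4 6; 7 6 1; 3 4 -4]) = 132
  − (-4) · M_14   where M_14 = det([-7 -4 7; 7 6 -1; 3 4 3]) = 12
det = (+1)·(-5)·(324) + (-1)·(5)·(354) + (+1)·(-4)·(132) + (-1)·(-4)·(12) = -3870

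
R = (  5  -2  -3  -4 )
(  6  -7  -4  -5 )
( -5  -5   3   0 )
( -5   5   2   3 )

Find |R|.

Expand along row 3 (it has 1 zero):
  + (-5) · M_31   where M_31 = det([-2 -3 -4; -7 -4 -5; 5 2 3]) = -8
  − (-5) · M_32   where M_32 = det([5 -3 -4; 6 -4 -5; -5 2 3]) = 1
  + (3) · M_33   where M_33 = det([5 -2 -4; 6 -7 -5; -5 5 3]) = 26
det = (+1)·(-5)·(-8) + (-1)·(-5)·(1) + (+1)·(3)·(26) = 123

|R| = 123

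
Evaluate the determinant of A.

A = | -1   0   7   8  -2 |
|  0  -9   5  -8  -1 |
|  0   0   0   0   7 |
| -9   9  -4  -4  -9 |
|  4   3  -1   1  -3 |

Expand along row 3 (it has 4 zeros):
  + (7) · M_35   where M_35 = det([-1 0 7 8; 0 -9 5 -8; -9 9 -4 -4; 4 3 -1 1]) = 4746
det = (+1)·(7)·(4746) = 33222

The determinant is 33222.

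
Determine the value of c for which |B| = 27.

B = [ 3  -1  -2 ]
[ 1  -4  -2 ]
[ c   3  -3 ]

c = 3

Expanding along the row containing c, det(B) is linear in c: det(B) = (-6)·c + (45).
Set (-6)·c + (45) = 27  ⇒  (-6)·c = -18  ⇒  c = 3.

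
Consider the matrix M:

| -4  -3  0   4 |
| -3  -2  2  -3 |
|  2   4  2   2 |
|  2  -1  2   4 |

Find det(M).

436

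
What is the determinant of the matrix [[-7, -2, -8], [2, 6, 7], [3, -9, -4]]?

-43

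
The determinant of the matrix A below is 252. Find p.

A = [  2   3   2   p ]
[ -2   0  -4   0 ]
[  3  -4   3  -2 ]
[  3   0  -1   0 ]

p = 6

Expanding along the column containing p, det(A) is linear in p: det(A) = (56)·p + (-84).
Set (56)·p + (-84) = 252  ⇒  (56)·p = 336  ⇒  p = 6.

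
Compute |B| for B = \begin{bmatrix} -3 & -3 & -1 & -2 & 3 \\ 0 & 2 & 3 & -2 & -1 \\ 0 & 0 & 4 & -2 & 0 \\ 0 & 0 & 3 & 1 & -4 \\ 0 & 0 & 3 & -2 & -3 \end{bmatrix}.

det(B) = 228

B is block upper-triangular with a 2×2 block and a 3×3 block on the diagonal, so its determinant equals the product of the determinants of the diagonal blocks.
det of the 2×2 block = -6
det of the 3×3 block = -38
det = (-6)·(-38) = 228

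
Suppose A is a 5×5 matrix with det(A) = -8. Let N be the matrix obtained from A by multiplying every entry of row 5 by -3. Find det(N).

Scaling one row by -3 multiplies the determinant by -3.
det(N) = (-3)·(-8) = 24

|N| = 24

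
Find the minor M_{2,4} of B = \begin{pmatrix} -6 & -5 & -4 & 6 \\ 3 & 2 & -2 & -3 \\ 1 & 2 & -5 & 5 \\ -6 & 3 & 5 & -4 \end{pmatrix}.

The minor is -335.

Delete row 2 and column 4; the remaining 3×3 submatrix is [-6 -5 -4; 1 2 -5; -6 3 5].
Its determinant is -335.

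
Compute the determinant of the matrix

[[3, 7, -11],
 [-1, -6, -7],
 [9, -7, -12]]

Expand along column 1:
  + 3 · |-6 -7; -7 -12| = 3·(72 − 49) = 69
  − (-1) · |7 -11; -7 -12| = −(-1)·(-84 − 77) = -161
  + 9 · |7 -11; -6 -7| = 9·(-49 − 66) = -1035
Sum: (69) + (-161) + (-1035) = -1127

-1127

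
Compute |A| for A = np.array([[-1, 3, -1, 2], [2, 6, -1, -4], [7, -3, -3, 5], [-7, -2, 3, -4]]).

The determinant is -219.

Expand along row 1:
  + (-1) · M_11   where M_11 = det([6 -1 -4; -3 -3 5; -2 3 -4]) = 64
  − (3) · M_12   where M_12 = det([2 -1 -4; 7 -3 5; -7 3 -4]) = 1
  + (-1) · M_13   where M_13 = det([2 6 -4; 7 -3 5; -7 -2 -4]) = 142
  − (2) · M_14   where M_14 = det([2 6 -1; 7 -3 -3; -7 -2 3]) = 5
det = (+1)·(-1)·(64) + (-1)·(3)·(1) + (+1)·(-1)·(142) + (-1)·(2)·(5) = -219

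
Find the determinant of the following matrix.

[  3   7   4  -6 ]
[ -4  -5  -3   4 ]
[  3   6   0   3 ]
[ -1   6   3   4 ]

Expand along row 3 (it has 1 zero):
  + (3) · M_31   where M_31 = det([7 4 -6; -5 -3 4; 6 3 4]) = -10
  − (6) · M_32   where M_32 = det([3 4 -6; -4 -3 4; -1 3 4]) = 66
  − (3) · M_34   where M_34 = det([3 7 4; -4 -5 -3; -1 6 3]) = -2
det = (+1)·(3)·(-10) + (-1)·(6)·(66) + (-1)·(3)·(-2) = -420

-420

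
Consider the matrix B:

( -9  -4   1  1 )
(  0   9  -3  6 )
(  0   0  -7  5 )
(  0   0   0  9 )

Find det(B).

B is upper triangular, so det(B) is the product of the diagonal entries:
det = (-9) · (9) · (-7) · (9) = 5103

det(B) = 5103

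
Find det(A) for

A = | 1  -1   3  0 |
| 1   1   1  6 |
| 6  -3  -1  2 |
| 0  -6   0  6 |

|A| = -852

Expand along row 4 (it has 2 zeros):
  + (-6) · M_42   where M_42 = det([1 3 0; 1 1 6; 6 -1 2]) = 110
  + (6) · M_44   where M_44 = det([1 -1 3; 1 1 1; 6 -3 -1]) = -32
det = (+1)·(-6)·(110) + (+1)·(6)·(-32) = -852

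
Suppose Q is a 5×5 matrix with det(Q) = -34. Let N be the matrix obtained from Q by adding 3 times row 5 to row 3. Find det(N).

Adding a multiple of one row to another leaves the determinant unchanged.
det(N) = (1)·(-34) = -34

|N| = -34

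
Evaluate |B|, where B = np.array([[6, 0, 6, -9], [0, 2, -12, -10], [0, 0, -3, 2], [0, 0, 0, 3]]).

B is upper triangular, so det(B) is the product of the diagonal entries:
det = (6) · (2) · (-3) · (3) = -108

-108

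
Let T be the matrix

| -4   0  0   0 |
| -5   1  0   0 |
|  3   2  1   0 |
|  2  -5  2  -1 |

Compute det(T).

T is block lower-triangular with a 2×2 block and a 2×2 block on the diagonal, so its determinant equals the product of the determinants of the diagonal blocks.
det of the 2×2 block = -4
det of the 2×2 block = -1
det = (-4)·(-1) = 4

4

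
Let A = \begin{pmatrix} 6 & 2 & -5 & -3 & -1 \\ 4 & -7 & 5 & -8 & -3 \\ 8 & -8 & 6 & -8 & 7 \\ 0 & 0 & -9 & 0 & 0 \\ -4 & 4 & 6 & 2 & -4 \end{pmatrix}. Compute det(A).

Expand along row 4 (it has 4 zeros):
  − (-9) · M_43   where M_43 = det([6 2 -3 -1; 4 -7 -8 -3; 8 -8 -8 7; -4 4 2 -4]) = -1040
det = (-1)·(-9)·(-1040) = -9360

-9360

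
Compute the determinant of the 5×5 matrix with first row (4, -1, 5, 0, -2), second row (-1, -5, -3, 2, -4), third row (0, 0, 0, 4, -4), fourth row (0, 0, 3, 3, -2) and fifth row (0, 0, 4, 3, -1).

168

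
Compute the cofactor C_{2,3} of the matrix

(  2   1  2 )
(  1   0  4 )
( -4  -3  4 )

Delete row 2 and column 3; the remaining 2×2 submatrix is [2 1; -4 -3].
Its determinant is 2·(-3) − 1·(-4) = -2.
The cofactor carries sign (−1)^(2+3) = −1, so C_{2,3} = −(-2) = 2.

2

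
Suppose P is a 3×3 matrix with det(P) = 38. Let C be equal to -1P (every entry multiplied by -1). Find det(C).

For a 3×3 matrix, det(-1P) = (-1)^3·det(P) = -1·det(P).
det(C) = (-1)·(38) = -38

The determinant is -38.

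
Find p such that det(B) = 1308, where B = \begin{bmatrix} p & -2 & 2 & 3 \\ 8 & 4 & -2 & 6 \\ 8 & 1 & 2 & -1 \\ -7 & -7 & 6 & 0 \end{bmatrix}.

Expanding along the row containing p, det(B) is linear in p: det(B) = (130)·p + (138).
Set (130)·p + (138) = 1308  ⇒  (130)·p = 1170  ⇒  p = 9.

p = 9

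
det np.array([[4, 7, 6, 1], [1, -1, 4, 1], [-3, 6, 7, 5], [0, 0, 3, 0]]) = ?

291

Expand along row 4 (it has 3 zeros):
  − (3) · M_43   where M_43 = det([4 7 1; 1 -1 1; -3 6 5]) = -97
det = (-1)·(3)·(-97) = 291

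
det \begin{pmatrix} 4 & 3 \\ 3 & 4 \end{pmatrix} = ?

The determinant is 7.

det = 4·4 − 3·3 = 16 − 9 = 7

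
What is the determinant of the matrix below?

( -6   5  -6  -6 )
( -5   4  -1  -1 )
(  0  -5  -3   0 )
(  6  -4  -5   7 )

-1515

Expand along row 3 (it has 2 zeros):
  − (-5) · M_32   where M_32 = det([-6 -6 -6; -5 -1 -1; 6 -5 7]) = -288
  + (-3) · M_33   where M_33 = det([-6 5 -6; -5 4 -1; 6 -4 7]) = 25
det = (-1)·(-5)·(-288) + (+1)·(-3)·(25) = -1515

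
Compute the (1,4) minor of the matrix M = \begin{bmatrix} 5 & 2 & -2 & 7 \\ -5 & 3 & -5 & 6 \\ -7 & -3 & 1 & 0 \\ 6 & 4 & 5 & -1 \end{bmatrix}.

Delete row 1 and column 4; the remaining 3×3 submatrix is [-5 3 -5; -7 -3 1; 6 4 5].
Its determinant is 268.

The minor is 268.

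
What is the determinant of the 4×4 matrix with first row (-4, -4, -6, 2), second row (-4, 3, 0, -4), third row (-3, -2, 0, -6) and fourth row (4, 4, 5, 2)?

Expand along column 3 (it has 2 zeros):
  + (-6) · M_13   where M_13 = det([-4 3 -4; -3 -2 -6; 4 4 2]) = -118
  − (5) · M_43   where M_43 = det([-4 -4 2; -4 3 -4; -3 -2 -6]) = 186
det = (+1)·(-6)·(-118) + (-1)·(5)·(186) = -222

The determinant is -222.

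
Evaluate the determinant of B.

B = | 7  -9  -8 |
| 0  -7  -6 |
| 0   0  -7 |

B is upper triangular, so det(B) is the product of the diagonal entries:
det = (7) · (-7) · (-7) = 343

343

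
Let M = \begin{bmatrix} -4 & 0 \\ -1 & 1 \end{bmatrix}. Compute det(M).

det(M) = (-4)·1 − 0·(-1) = -4 − 0 = -4

det(M) = -4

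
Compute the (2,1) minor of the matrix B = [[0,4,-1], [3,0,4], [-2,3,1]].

7

Delete row 2 and column 1; the remaining 2×2 submatrix is [4 -1; 3 1].
Its determinant is 4·1 − (-1)·3 = 7.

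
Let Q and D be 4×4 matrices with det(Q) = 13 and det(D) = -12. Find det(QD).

The determinant is -156.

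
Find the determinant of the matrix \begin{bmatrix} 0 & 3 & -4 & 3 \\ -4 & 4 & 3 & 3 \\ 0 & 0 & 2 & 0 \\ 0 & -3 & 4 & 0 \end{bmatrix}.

The determinant is 72.

Expand along row 3 (it has 3 zeros):
  + (2) · M_33   where M_33 = det([0 3 3; -4 4 3; 0 -3 0]) = 36
det = (+1)·(2)·(36) = 72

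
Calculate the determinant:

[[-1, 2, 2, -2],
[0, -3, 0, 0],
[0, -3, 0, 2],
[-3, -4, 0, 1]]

Expand along row 2 (it has 3 zeros):
  + (-3) · M_22   where M_22 = det([-1 2 -2; 0 0 2; -3 0 1]) = -12
det = (+1)·(-3)·(-12) = 36

36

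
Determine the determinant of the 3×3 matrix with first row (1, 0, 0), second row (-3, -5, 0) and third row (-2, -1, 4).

-20

The matrix is lower triangular, so the determinant is the product of the diagonal entries:
det = (1) · (-5) · (4) = -20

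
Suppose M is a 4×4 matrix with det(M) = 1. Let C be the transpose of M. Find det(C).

det(C) = 1

det(Mᵀ) = det(M).
det(C) = (1)·(1) = 1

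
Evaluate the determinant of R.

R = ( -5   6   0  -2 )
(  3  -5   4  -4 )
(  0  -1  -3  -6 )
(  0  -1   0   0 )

|R| = -198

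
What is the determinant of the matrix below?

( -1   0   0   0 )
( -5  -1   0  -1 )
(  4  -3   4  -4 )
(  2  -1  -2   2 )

10

Expand along row 1 (it has 3 zeros):
  + (-1) · M_11   where M_11 = det([-1 0 -1; -3 4 -4; -1 -2 2]) = -10
det = (+1)·(-1)·(-10) = 10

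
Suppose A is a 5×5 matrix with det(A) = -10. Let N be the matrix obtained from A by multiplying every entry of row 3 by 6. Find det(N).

det(N) = -60

Scaling one row by 6 multiplies the determinant by 6.
det(N) = (6)·(-10) = -60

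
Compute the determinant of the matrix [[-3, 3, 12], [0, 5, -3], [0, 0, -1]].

15

The matrix is upper triangular, so the determinant is the product of the diagonal entries:
det = (-3) · (5) · (-1) = 15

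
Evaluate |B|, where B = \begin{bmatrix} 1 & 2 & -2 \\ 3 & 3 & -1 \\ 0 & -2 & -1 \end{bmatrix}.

13

Expand along column 1:
  + 1 · |3 -1; -2 -1| = 1·(-3 − 2) = -5
  − 3 · |2 -2; -2 -1| = −3·(-2 − 4) = 18
Sum: (-5) + (18) = 13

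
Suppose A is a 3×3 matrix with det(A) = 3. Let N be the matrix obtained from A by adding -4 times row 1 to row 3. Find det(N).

Adding a multiple of one row to another leaves the determinant unchanged.
det(N) = (1)·(3) = 3

|N| = 3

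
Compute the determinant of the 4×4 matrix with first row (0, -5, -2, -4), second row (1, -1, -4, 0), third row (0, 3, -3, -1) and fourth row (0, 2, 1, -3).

100

Expand along column 1 (it has 3 zeros):
  − (1) · M_21   where M_21 = det([-5 -2 -4; 3 -3 -1; 2 1 -3]) = -100
det = (-1)·(1)·(-100) = 100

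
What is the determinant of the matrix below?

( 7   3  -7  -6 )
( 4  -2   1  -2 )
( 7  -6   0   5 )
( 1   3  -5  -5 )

-525

Expand along row 3 (it has 1 zero):
  + (7) · M_31   where M_31 = det([3 -7 -6; -2 1 -2; 3 -5 -5]) = 25
  − (-6) · M_32   where M_32 = det([7 -7 -6; 4 1 -2; 1 -5 -5]) = -105
  − (5) · M_34   where M_34 = det([7 3 -7; 4 -2 1; 1 3 -5]) = 14
det = (+1)·(7)·(25) + (-1)·(-6)·(-105) + (-1)·(5)·(14) = -525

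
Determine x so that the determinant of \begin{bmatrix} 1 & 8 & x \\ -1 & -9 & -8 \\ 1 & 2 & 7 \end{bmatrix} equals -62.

x = -1

Expanding along the row containing x, det(A) is linear in x: det(A) = (7)·x + (-55).
Set (7)·x + (-55) = -62  ⇒  (7)·x = -7  ⇒  x = -1.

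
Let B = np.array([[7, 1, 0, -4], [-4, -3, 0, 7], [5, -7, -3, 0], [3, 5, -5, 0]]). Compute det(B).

The determinant is 1570.

Expand along column 3 (it has 2 zeros):
  + (-3) · M_33   where M_33 = det([7 1 -4; -4 -3 7; 3 5 0]) = -180
  − (-5) · M_43   where M_43 = det([7 1 -4; -4 -3 7; 5 -7 0]) = 206
det = (+1)·(-3)·(-180) + (-1)·(-5)·(206) = 1570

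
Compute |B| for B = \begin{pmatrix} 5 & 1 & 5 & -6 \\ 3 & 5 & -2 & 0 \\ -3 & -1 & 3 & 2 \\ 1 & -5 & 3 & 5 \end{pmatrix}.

The determinant is 1166.

Expand along row 2 (it has 1 zero):
  − (3) · M_21   where M_21 = det([1 5 -6; -1 3 2; -5 3 5]) = -88
  + (5) · M_22   where M_22 = det([5 5 -6; -3 3 2; 1 3 5]) = 202
  − (-2) · M_23   where M_23 = det([5 1 -6; -3 -1 2; 1 -5 5]) = -54
det = (-1)·(3)·(-88) + (+1)·(5)·(202) + (-1)·(-2)·(-54) = 1166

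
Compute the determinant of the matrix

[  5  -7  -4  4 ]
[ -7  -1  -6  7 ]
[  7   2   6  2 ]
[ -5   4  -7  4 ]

Expand along row 1:
  + (5) · M_11   where M_11 = det([-1 -6 7; 2 6 2; 4 -7 4]) = -304
  − (-7) · M_12   where M_12 = det([-7 -6 7; 7 6 2; -5 -7 4]) = -171
  + (-4) · M_13   where M_13 = det([-7 -1 7; 7 2 2; -5 4 4]) = 304
  − (4) · M_14   where M_14 = det([-7 -1 -6; 7 2 6; -5 4 -7]) = 19
det = (+1)·(5)·(-304) + (-1)·(-7)·(-171) + (+1)·(-4)·(304) + (-1)·(4)·(19) = -4009

-4009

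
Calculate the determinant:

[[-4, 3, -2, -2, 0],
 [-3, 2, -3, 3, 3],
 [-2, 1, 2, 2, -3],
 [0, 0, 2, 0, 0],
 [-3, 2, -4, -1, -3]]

Expand along row 4 (it has 4 zeros):
  − (2) · M_43   where M_43 = det([-4 3 -2 0; -3 2 3 3; -2 1 2 -3; -3 2 -1 -3]) = 0
det = (-1)·(2)·(0) = 0

The determinant is 0.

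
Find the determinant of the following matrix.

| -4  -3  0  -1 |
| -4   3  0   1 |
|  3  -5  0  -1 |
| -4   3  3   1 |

48

Expand along column 3 (it has 3 zeros):
  − (3) · M_43   where M_43 = det([-4 -3 -1; -4 3 1; 3 -5 -1]) = -16
det = (-1)·(3)·(-16) = 48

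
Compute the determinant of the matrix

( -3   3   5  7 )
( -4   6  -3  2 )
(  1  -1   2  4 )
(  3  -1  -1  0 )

The determinant is 204.

Expand along row 4 (it has 1 zero):
  − (3) · M_41   where M_41 = det([3 5 7; 6 -3 2; -1 2 4]) = -115
  + (-1) · M_42   where M_42 = det([-3 5 7; -4 -3 2; 1 2 4]) = 103
  − (-1) · M_43   where M_43 = det([-3 3 7; -4 6 2; 1 -1 4]) = -38
det = (-1)·(3)·(-115) + (+1)·(-1)·(103) + (-1)·(-1)·(-38) = 204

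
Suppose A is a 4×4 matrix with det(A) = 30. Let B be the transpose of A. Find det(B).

det(Aᵀ) = det(A).
det(B) = (1)·(30) = 30

det(B) = 30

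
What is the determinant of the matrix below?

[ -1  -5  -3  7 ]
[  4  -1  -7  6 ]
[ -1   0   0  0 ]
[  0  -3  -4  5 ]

Expand along row 3 (it has 3 zeros):
  + (-1) · M_31   where M_31 = det([-5 -3 7; -1 -7 6; -3 -4 5]) = -25
det = (+1)·(-1)·(-25) = 25

The determinant is 25.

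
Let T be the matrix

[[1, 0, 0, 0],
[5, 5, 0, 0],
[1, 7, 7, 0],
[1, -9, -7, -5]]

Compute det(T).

-175

T is lower triangular, so det(T) is the product of the diagonal entries:
det = (1) · (5) · (7) · (-5) = -175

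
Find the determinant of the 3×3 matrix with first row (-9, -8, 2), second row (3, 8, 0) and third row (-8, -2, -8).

The determinant is 500.

Expand along column 3:
  + 2 · |3 8; -8 -2| = 2·(-6 − (-64)) = 116
  + (-8) · |-9 -8; 3 8| = (-8)·(-72 − (-24)) = 384
Sum: (116) + (384) = 500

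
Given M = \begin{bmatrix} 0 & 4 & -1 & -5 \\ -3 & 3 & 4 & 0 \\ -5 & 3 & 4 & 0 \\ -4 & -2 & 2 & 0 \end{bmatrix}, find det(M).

det(M) = 140

Expand along column 4 (it has 3 zeros):
  − (-5) · M_14   where M_14 = det([-3 3 4; -5 3 4; -4 -2 2]) = 28
det = (-1)·(-5)·(28) = 140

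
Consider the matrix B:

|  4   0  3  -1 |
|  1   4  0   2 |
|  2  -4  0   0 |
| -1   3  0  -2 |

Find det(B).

|B| = 84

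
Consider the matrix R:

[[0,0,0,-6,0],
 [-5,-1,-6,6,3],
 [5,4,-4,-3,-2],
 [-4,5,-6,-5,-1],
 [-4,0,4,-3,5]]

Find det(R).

det(R) = -9312

Expand along row 1 (it has 4 zeros):
  − (-6) · M_14   where M_14 = det([-5 -1 -6 3; 5 4 -4 -2; -4 5 -6 -1; -4 0 4 5]) = -1552
det = (-1)·(-6)·(-1552) = -9312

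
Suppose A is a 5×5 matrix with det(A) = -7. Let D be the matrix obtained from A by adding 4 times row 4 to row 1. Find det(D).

The determinant is -7.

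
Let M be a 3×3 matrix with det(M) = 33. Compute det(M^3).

35937

det(M^3) = (det M)^3 = (33)^3 = 35937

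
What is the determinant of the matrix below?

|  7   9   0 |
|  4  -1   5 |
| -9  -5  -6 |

Expand along row 1:
  + 7 · |-1 5; -5 -6| = 7·(6 − (-25)) = 217
  − 9 · |4 5; -9 -6| = −9·(-24 − (-45)) = -189
Sum: (217) + (-189) = 28

The determinant is 28.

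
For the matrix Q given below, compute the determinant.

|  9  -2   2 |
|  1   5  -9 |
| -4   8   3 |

773

Expand along column 1:
  + 9 · |5 -9; 8 3| = 9·(15 − (-72)) = 783
  − 1 · |-2 2; 8 3| = −1·(-6 − 16) = 22
  + (-4) · |-2 2; 5 -9| = (-4)·(18 − 10) = -32
Sum: (783) + (22) + (-32) = 773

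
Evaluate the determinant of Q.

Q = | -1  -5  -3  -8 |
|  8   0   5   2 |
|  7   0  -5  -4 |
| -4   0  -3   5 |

-2365

Expand along column 2 (it has 3 zeros):
  − (-5) · M_12   where M_12 = det([8 5 2; 7 -5 -4; -4 -3 5]) = -473
det = (-1)·(-5)·(-473) = -2365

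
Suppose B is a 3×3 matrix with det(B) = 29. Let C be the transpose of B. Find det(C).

29

det(Bᵀ) = det(B).
det(C) = (1)·(29) = 29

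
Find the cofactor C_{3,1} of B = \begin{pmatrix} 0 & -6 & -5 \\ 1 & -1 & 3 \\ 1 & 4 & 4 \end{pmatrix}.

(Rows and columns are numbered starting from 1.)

-23

Delete row 3 and column 1; the remaining 2×2 submatrix is [-6 -5; -1 3].
Its determinant is (-6)·3 − (-5)·(-1) = -23.
The cofactor carries sign (−1)^(3+1) = +1, so C_{3,1} = +(-23) = -23.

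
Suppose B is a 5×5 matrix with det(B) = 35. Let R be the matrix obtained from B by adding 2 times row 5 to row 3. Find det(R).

|R| = 35

Adding a multiple of one row to another leaves the determinant unchanged.
det(R) = (1)·(35) = 35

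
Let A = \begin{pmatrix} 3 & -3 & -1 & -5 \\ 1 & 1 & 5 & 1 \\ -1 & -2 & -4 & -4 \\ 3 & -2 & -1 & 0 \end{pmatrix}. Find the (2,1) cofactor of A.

Delete row 2 and column 1; the remaining 3×3 submatrix is [-3 -1 -5; -2 -4 -4; -2 -1 0].
Its determinant is 34.
The cofactor carries sign (−1)^(2+1) = −1, so C_{2,1} = −(34) = -34.

-34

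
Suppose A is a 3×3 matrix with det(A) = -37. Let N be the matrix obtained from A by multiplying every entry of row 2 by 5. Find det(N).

det(N) = -185

Scaling one row by 5 multiplies the determinant by 5.
det(N) = (5)·(-37) = -185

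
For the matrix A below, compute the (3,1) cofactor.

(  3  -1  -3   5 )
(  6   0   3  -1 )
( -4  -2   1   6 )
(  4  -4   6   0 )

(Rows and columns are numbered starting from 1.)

Delete row 3 and column 1; the remaining 3×3 submatrix is [-1 -3 5; 0 3 -1; -4 6 0].
Its determinant is 42.
The cofactor carries sign (−1)^(3+1) = +1, so C_{3,1} = +(42) = 42.

42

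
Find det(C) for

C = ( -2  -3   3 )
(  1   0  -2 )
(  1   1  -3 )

The determinant is -4.

Expand along column 2:
  − (-3) · |1 -2; 1 -3| = −(-3)·(-3 − (-2)) = -3
  − 1 · |-2 3; 1 -2| = −1·(4 − 3) = -1
Sum: (-3) + (-1) = -4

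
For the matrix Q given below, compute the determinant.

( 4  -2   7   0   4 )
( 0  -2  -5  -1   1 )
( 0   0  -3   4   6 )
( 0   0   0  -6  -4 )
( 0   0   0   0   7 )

-1008

Q is upper triangular, so det(Q) is the product of the diagonal entries:
det = (4) · (-2) · (-3) · (-6) · (7) = -1008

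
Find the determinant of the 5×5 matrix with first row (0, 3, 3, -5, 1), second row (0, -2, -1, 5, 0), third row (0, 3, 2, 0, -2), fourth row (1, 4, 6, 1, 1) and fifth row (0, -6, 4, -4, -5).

408

Expand along column 1 (it has 4 zeros):
  − (1) · M_41   where M_41 = det([3 3 -5 1; -2 -1 5 0; 3 2 0 -2; -6 4 -4 -5]) = -408
det = (-1)·(1)·(-408) = 408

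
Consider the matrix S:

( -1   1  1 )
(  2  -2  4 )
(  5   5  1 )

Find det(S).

Expand along row 1:
  + (-1) · |-2 4; 5 1| = (-1)·(-2 − 20) = 22
  − 1 · |2 4; 5 1| = −1·(2 − 20) = 18
  + 1 · |2 -2; 5 5| = 1·(10 − (-10)) = 20
Sum: (22) + (18) + (20) = 60

|S| = 60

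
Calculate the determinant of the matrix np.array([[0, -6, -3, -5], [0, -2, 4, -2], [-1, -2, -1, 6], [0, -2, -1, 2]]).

Expand along column 1 (it has 3 zeros):
  + (-1) · M_31   where M_31 = det([-6 -3 -5; -2 4 -2; -2 -1 2]) = -110
det = (+1)·(-1)·(-110) = 110

110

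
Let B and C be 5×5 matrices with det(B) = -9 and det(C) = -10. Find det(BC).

det(BC) = det(B)·det(C) = (-9)·(-10) = 90

90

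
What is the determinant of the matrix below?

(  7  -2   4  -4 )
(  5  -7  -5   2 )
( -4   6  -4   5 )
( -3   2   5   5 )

Expand along row 1:
  + (7) · M_11   where M_11 = det([-7 -5 2; 6 -4 5; 2 5 5]) = 491
  − (-2) · M_12   where M_12 = det([5 -5 2; -4 -4 5; -3 5 5]) = -314
  + (4) · M_13   where M_13 = det([5 -7 2; -4 6 5; -3 2 5]) = 85
  − (-4) · M_14   where M_14 = det([5 -7 -5; -4 6 -4; -3 2 5]) = -84
det = (+1)·(7)·(491) + (-1)·(-2)·(-314) + (+1)·(4)·(85) + (-1)·(-4)·(-84) = 2813

2813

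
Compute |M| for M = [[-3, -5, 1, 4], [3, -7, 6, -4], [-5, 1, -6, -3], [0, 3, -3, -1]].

Expand along row 4 (it has 1 zero):
  + (3) · M_42   where M_42 = det([-3 1 4; 3 6 -4; -5 -6 -3]) = 203
  − (-3) · M_43   where M_43 = det([-3 -5 4; 3 -7 -4; -5 1 -3]) = -348
  + (-1) · M_44   where M_44 = det([-3 -5 1; 3 -7 6; -5 1 -6]) = -80
det = (+1)·(3)·(203) + (-1)·(-3)·(-348) + (+1)·(-1)·(-80) = -355

-355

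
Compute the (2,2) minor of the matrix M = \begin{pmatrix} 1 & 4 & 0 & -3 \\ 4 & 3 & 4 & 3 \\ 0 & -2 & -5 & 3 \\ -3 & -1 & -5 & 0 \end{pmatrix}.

Delete row 2 and column 2; the remaining 3×3 submatrix is [1 0 -3; 0 -5 3; -3 -5 0].
Its determinant is 60.

60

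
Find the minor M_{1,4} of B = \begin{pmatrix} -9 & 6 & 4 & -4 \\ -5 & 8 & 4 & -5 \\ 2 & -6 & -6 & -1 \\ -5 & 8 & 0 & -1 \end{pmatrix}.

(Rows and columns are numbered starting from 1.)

The minor is -56.

Delete row 1 and column 4; the remaining 3×3 submatrix is [-5 8 4; 2 -6 -6; -5 8 0].
Its determinant is -56.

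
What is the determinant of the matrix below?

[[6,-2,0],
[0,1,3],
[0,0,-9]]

The matrix is upper triangular, so the determinant is the product of the diagonal entries:
det = (6) · (1) · (-9) = -54

The determinant is -54.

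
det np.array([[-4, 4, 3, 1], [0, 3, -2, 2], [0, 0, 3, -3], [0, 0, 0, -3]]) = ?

The matrix is upper triangular, so the determinant is the product of the diagonal entries:
det = (-4) · (3) · (3) · (-3) = 108

108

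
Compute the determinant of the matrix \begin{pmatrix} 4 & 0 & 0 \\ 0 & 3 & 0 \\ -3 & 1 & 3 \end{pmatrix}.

36

The matrix is lower triangular, so the determinant is the product of the diagonal entries:
det = (4) · (3) · (3) = 36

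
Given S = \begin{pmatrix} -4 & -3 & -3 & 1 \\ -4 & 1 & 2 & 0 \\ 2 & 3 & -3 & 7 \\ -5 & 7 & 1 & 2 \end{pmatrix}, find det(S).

-744

Expand along row 2 (it has 1 zero):
  − (-4) · M_21   where M_21 = det([-3 -3 1; 3 -3 7; 7 1 2]) = -66
  + (1) · M_22   where M_22 = det([-4 -3 1; 2 -3 7; -5 1 2]) = 156
  − (2) · M_23   where M_23 = det([-4 -3 1; 2 3 7; -5 7 2]) = 318
det = (-1)·(-4)·(-66) + (+1)·(1)·(156) + (-1)·(2)·(318) = -744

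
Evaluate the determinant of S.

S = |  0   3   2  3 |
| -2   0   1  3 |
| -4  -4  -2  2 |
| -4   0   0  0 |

48

Expand along row 4 (it has 3 zeros):
  − (-4) · M_41   where M_41 = det([3 2 3; 0 1 3; -4 -2 2]) = 12
det = (-1)·(-4)·(12) = 48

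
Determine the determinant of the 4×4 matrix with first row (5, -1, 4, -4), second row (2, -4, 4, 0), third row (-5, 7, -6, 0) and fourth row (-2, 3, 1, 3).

The determinant is -196.

Expand along column 4 (it has 2 zeros):
  − (-4) · M_14   where M_14 = det([2 -4 4; -5 7 -6; -2 3 1]) = -22
  + (3) · M_44   where M_44 = det([5 -1 4; 2 -4 4; -5 7 -6]) = -36
det = (-1)·(-4)·(-22) + (+1)·(3)·(-36) = -196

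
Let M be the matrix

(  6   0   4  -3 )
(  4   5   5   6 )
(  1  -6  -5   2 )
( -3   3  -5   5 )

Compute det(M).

Expand along row 1 (it has 1 zero):
  + (6) · M_11   where M_11 = det([5 5 6; -6 -5 2; 3 -5 5]) = 375
  + (4) · M_13   where M_13 = det([4 5 6; 1 -6 2; -3 3 5]) = -289
  − (-3) · M_14   where M_14 = det([4 5 5; 1 -6 -5; -3 3 -5]) = 205
det = (+1)·(6)·(375) + (+1)·(4)·(-289) + (-1)·(-3)·(205) = 1709

|M| = 1709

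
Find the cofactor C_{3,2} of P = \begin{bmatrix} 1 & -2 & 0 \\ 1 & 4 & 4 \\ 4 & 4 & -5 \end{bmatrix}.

Delete row 3 and column 2; the remaining 2×2 submatrix is [1 0; 1 4].
Its determinant is 1·4 − 0·1 = 4.
The cofactor carries sign (−1)^(3+2) = −1, so C_{3,2} = −(4) = -4.

The cofactor is -4.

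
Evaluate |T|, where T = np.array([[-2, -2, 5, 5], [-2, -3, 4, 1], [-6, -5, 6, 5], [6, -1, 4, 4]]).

-212

Expand along row 1:
  + (-2) · M_11   where M_11 = det([-3 4 1; -5 6 5; -1 4 4]) = 34
  − (-2) · M_12   where M_12 = det([-2 4 1; -6 6 5; 6 4 4]) = 148
  + (5) · M_13   where M_13 = det([-2 -3 1; -6 -5 5; 6 -1 4]) = -96
  − (5) · M_14   where M_14 = det([-2 -3 4; -6 -5 6; 6 -1 4]) = -8
det = (+1)·(-2)·(34) + (-1)·(-2)·(148) + (+1)·(5)·(-96) + (-1)·(5)·(-8) = -212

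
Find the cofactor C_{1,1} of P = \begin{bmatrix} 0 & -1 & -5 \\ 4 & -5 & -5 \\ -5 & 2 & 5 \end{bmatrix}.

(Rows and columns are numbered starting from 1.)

Delete row 1 and column 1; the remaining 2×2 submatrix is [-5 -5; 2 5].
Its determinant is (-5)·5 − (-5)·2 = -15.
The cofactor carries sign (−1)^(1+1) = +1, so C_{1,1} = +(-15) = -15.

-15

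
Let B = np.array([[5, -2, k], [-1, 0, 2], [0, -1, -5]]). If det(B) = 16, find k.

Expanding along the row containing k, det(B) is linear in k: det(B) = (1)·k + (20).
Set (1)·k + (20) = 16  ⇒  (1)·k = -4  ⇒  k = -4.

k = -4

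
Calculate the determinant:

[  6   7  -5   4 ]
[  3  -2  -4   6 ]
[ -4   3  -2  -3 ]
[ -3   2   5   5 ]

Expand along row 1:
  + (6) · M_11   where M_11 = det([-2 -4 6; 3 -2 -3; 2 5 5]) = 188
  − (7) · M_12   where M_12 = det([3 -4 6; -4 -2 -3; -3 5 5]) = -257
  + (-5) · M_13   where M_13 = det([3 -2 6; -4 3 -3; -3 2 5]) = 11
  − (4) · M_14   where M_14 = det([3 -2 -4; -4 3 -2; -3 2 5]) = 1
det = (+1)·(6)·(188) + (-1)·(7)·(-257) + (+1)·(-5)·(11) + (-1)·(4)·(1) = 2868

The determinant is 2868.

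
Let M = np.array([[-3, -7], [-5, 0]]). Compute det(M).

det(M) = -35

det(M) = (-3)·0 − (-7)·(-5) = 0 − 35 = -35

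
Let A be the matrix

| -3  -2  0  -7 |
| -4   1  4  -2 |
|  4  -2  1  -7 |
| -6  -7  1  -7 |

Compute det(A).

The determinant is -1200.

Expand along row 1 (it has 1 zero):
  + (-3) · M_11   where M_11 = det([1 4 -2; -2 1 -7; -7 1 -7]) = 130
  − (-2) · M_12   where M_12 = det([-4 4 -2; 4 1 -7; -6 1 -7]) = 260
  − (-7) · M_14   where M_14 = det([-4 1 4; 4 -2 1; -6 -7 1]) = -190
det = (+1)·(-3)·(130) + (-1)·(-2)·(260) + (-1)·(-7)·(-190) = -1200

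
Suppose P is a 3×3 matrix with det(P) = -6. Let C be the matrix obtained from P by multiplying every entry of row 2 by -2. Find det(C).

12

Scaling one row by -2 multiplies the determinant by -2.
det(C) = (-2)·(-6) = 12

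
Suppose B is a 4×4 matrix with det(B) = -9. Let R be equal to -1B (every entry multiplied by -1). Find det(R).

|R| = -9

For a 4×4 matrix, det(-1B) = (-1)^4·det(B) = 1·det(B).
det(R) = (1)·(-9) = -9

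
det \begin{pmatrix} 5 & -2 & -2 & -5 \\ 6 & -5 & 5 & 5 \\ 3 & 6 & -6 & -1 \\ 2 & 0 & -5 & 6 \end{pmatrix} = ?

Expand along row 4 (it has 1 zero):
  − (2) · M_41   where M_41 = det([-2 -2 -5; -5 5 5; 6 -6 -1]) = -100
  − (-5) · M_43   where M_43 = det([5 -2 -5; 6 -5 5; 3 6 -1]) = -422
  + (6) · M_44   where M_44 = det([5 -2 -2; 6 -5 5; 3 6 -6]) = -204
det = (-1)·(2)·(-100) + (-1)·(-5)·(-422) + (+1)·(6)·(-204) = -3134

-3134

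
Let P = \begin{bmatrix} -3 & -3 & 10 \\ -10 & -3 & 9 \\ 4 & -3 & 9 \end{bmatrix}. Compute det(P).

|P| = 42

Expand along row 1:
  + (-3) · |-3 9; -3 9| = (-3)·(-27 − (-27)) = 0
  − (-3) · |-10 9; 4 9| = −(-3)·(-90 − 36) = -378
  + 10 · |-10 -3; 4 -3| = 10·(30 − (-12)) = 420
Sum: (0) + (-378) + (420) = 42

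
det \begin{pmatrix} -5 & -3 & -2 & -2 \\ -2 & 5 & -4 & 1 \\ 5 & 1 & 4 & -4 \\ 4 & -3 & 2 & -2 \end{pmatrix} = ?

462

Expand along row 1:
  + (-5) · M_11   where M_11 = det([5 -4 1; 1 4 -4; -3 2 -2]) = -42
  − (-3) · M_12   where M_12 = det([-2 -4 1; 5 4 -4; 4 2 -2]) = 18
  + (-2) · M_13   where M_13 = det([-2 5 1; 5 1 -4; 4 -3 -2]) = -21
  − (-2) · M_14   where M_14 = det([-2 5 -4; 5 1 4; 4 -3 2]) = 78
det = (+1)·(-5)·(-42) + (-1)·(-3)·(18) + (+1)·(-2)·(-21) + (-1)·(-2)·(78) = 462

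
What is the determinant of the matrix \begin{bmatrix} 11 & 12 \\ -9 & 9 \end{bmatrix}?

det = 11·9 − 12·(-9) = 99 − (-108) = 207

207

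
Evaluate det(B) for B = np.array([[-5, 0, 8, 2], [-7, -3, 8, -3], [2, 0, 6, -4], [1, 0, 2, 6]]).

Expand along column 2 (it has 3 zeros):
  + (-3) · M_22   where M_22 = det([-5 8 2; 2 6 -4; 1 2 6]) = -352
det = (+1)·(-3)·(-352) = 1056

1056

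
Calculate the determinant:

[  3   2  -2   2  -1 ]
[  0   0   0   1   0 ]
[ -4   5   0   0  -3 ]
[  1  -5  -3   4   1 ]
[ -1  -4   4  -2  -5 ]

808

Expand along row 2 (it has 4 zeros):
  + (1) · M_24   where M_24 = det([3 2 -2 -1; -4 5 0 -3; 1 -5 -3 1; -1 -4 4 -5]) = 808
det = (+1)·(1)·(808) = 808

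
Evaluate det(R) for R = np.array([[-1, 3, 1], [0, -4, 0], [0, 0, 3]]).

R is upper triangular, so det(R) is the product of the diagonal entries:
det = (-1) · (-4) · (3) = 12

|R| = 12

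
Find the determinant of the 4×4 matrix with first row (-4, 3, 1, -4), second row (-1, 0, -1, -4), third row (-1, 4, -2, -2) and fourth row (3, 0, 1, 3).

The determinant is 123.

Expand along column 2 (it has 2 zeros):
  − (3) · M_12   where M_12 = det([-1 -1 -4; -1 -2 -2; 3 1 3]) = -13
  − (4) · M_32   where M_32 = det([-4 1 -4; -1 -1 -4; 3 1 3]) = -21
det = (-1)·(3)·(-13) + (-1)·(4)·(-21) = 123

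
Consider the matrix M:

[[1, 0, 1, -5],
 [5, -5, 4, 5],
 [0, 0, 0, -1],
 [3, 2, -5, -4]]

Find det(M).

Expand along row 3 (it has 3 zeros):
  − (-1) · M_34   where M_34 = det([1 0 1; 5 -5 4; 3 2 -5]) = 42
det = (-1)·(-1)·(42) = 42

42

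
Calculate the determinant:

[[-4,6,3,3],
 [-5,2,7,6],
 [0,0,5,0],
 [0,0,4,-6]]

The matrix is block upper-triangular with a 2×2 block and a 2×2 block on the diagonal, so its determinant equals the product of the determinants of the diagonal blocks.
det of the 2×2 block = 22
det of the 2×2 block = -30
det = (22)·(-30) = -660

-660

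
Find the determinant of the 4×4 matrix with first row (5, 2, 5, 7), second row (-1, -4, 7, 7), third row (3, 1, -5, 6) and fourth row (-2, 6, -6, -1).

2952

Expand along row 1:
  + (5) · M_11   where M_11 = det([-4 7 7; 1 -5 6; 6 -6 -1]) = 263
  − (2) · M_12   where M_12 = det([-1 7 7; 3 -5 6; -2 -6 -1]) = -300
  + (5) · M_13   where M_13 = det([-1 -4 7; 3 1 6; -2 6 -1]) = 213
  − (7) · M_14   where M_14 = det([-1 -4 7; 3 1 -5; -2 6 -6]) = 4
det = (+1)·(5)·(263) + (-1)·(2)·(-300) + (+1)·(5)·(213) + (-1)·(7)·(4) = 2952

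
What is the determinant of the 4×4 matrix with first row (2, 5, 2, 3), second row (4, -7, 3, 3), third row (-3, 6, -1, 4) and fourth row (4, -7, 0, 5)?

Expand along row 4 (it has 1 zero):
  − (4) · M_41   where M_41 = det([5 2 3; -7 3 3; 6 -1 4]) = 134
  + (-7) · M_42   where M_42 = det([2 2 3; 4 3 3; -3 -1 4]) = -5
  + (5) · M_44   where M_44 = det([2 5 2; 4 -7 3; -3 6 -1]) = -41
det = (-1)·(4)·(134) + (+1)·(-7)·(-5) + (+1)·(5)·(-41) = -706

-706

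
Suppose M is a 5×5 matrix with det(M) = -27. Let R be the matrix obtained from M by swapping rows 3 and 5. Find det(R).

Swapping two rows multiplies the determinant by −1.
det(R) = (-1)·(-27) = 27

27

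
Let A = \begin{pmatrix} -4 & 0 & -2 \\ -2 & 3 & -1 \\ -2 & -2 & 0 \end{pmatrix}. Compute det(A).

Expand along row 1:
  + (-4) · |3 -1; -2 0| = (-4)·(0 − 2) = 8
  + (-2) · |-2 3; -2 -2| = (-2)·(4 − (-6)) = -20
Sum: (8) + (-20) = -12

-12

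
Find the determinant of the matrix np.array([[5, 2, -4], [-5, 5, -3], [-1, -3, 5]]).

Expand along column 1:
  + 5 · |5 -3; -3 5| = 5·(25 − 9) = 80
  − (-5) · |2 -4; -3 5| = −(-5)·(10 − 12) = -10
  + (-1) · |2 -4; 5 -3| = (-1)·(-6 − (-20)) = -14
Sum: (80) + (-10) + (-14) = 56

The determinant is 56.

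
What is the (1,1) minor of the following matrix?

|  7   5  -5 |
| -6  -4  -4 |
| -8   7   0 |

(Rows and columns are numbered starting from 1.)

Delete row 1 and column 1; the remaining 2×2 submatrix is [-4 -4; 7 0].
Its determinant is (-4)·0 − (-4)·7 = 28.

28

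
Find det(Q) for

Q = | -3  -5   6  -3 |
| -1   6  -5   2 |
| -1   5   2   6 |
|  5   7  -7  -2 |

det(Q) = 1087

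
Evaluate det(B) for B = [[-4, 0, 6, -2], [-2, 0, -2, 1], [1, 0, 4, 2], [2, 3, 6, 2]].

Expand along column 2 (it has 3 zeros):
  + (3) · M_42   where M_42 = det([-4 6 -2; -2 -2 1; 1 4 2]) = 74
det = (+1)·(3)·(74) = 222

222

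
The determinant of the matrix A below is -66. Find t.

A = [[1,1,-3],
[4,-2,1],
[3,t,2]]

Expanding along the row containing t, det(A) is linear in t: det(A) = (-13)·t + (-27).
Set (-13)·t + (-27) = -66  ⇒  (-13)·t = -39  ⇒  t = 3.

3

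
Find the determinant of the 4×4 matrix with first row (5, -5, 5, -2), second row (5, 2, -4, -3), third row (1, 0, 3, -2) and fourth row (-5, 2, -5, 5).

99

Expand along row 3 (it has 1 zero):
  + (1) · M_31   where M_31 = det([-5 5 -2; 2 -4 -3; 2 -5 5]) = 99
  + (3) · M_33   where M_33 = det([5 -5 -2; 5 2 -3; -5 2 5]) = 90
  − (-2) · M_34   where M_34 = det([5 -5 5; 5 2 -4; -5 2 -5]) = -135
det = (+1)·(1)·(99) + (+1)·(3)·(90) + (-1)·(-2)·(-135) = 99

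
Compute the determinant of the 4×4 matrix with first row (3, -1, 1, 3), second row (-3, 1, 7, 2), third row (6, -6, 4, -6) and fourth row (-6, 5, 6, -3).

Expand along row 1:
  + (3) · M_11   where M_11 = det([1 7 2; -6 4 -6; 5 6 -3]) = -424
  − (-1) · M_12   where M_12 = det([-3 7 2; 6 4 -6; -6 6 -3]) = 426
  + (1) · M_13   where M_13 = det([-3 1 2; 6 -6 -6; -6 5 -3]) = -102
  − (3) · M_14   where M_14 = det([-3 1 7; 6 -6 4; -6 5 6]) = 66
det = (+1)·(3)·(-424) + (-1)·(-1)·(426) + (+1)·(1)·(-102) + (-1)·(3)·(66) = -1146

-1146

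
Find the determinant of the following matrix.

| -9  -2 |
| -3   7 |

det = (-9)·7 − (-2)·(-3) = -63 − 6 = -69

-69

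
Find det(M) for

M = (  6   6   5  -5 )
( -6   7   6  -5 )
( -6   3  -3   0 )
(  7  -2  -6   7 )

Expand along row 3 (it has 1 zero):
  + (-6) · M_31   where M_31 = det([6 5 -5; 7 6 -5; -2 -6 7]) = 27
  − (3) · M_32   where M_32 = det([6 5 -5; -6 6 -5; 7 -6 7]) = 137
  + (-3) · M_33   where M_33 = det([6 6 -5; -6 7 -5; 7 -2 7]) = 461
det = (+1)·(-6)·(27) + (-1)·(3)·(137) + (+1)·(-3)·(461) = -1956

The determinant is -1956.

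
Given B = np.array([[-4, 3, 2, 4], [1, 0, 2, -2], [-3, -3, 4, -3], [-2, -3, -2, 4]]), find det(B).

det(B) = -228

Expand along row 2 (it has 1 zero):
  − (1) · M_21   where M_21 = det([3 2 4; -3 4 -3; -3 -2 4]) = 144
  − (2) · M_23   where M_23 = det([-4 3 4; -3 -3 -3; -2 -3 4]) = 150
  + (-2) · M_24   where M_24 = det([-4 3 2; -3 -3 4; -2 -3 -2]) = -108
det = (-1)·(1)·(144) + (-1)·(2)·(150) + (+1)·(-2)·(-108) = -228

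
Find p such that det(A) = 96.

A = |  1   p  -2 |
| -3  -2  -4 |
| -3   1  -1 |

8

Expanding along the column containing p, det(A) is linear in p: det(A) = (9)·p + (24).
Set (9)·p + (24) = 96  ⇒  (9)·p = 72  ⇒  p = 8.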